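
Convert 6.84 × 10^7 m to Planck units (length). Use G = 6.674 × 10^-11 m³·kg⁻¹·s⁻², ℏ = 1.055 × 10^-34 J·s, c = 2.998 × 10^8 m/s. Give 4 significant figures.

Planck length: ℓ_P = √(ℏG/c³) = 1.616 × 10^-35 m.
6.84 × 10^7 / 1.616 × 10^-35 = 4.231 × 10^42

4.231 × 10^42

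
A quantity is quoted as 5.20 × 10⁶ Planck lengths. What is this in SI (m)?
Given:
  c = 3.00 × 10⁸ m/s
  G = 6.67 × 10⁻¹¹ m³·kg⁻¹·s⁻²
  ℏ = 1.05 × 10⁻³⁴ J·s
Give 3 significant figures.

8.37 × 10⁻²⁹ m

One Planck length: ℓ_P = √(ℏG/c³) = 1.61 × 10⁻³⁵ m.
5.20 × 10⁶ × 1.61 × 10⁻³⁵ m = 8.37 × 10⁻²⁹ m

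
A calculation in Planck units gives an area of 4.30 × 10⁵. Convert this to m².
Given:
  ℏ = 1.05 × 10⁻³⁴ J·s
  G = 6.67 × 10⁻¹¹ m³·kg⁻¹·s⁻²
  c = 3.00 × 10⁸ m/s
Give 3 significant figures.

One Planck area: A_P = ℏG/c³ = 2.59 × 10⁻⁷⁰ m².
4.30 × 10⁵ × 2.59 × 10⁻⁷⁰ m² = 1.12 × 10⁻⁶⁴ m²

1.12 × 10⁻⁶⁴ m²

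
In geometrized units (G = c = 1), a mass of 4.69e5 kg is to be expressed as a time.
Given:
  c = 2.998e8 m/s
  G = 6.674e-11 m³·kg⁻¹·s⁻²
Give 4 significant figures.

1.162e-30 s

Mass → time via G/c³.
4.69e5 kg × (G/c³) = 1.162e-30 s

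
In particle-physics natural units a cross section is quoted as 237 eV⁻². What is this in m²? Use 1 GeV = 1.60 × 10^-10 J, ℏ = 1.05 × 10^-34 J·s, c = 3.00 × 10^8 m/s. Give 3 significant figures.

Area is [L]² = [E]⁻²·(ℏc)²; restore (ℏc)².
1 GeV⁻² → (ℏc)² × (1 GeV in J)⁻² = 3.88 × 10^-32 m².
Convert the energy scale: 237 eV⁻² = 2.37 × 10^20 GeV⁻².
Result: 2.37 × 10^20 × 3.88 × 10^-32 = 9.19 × 10^-12 m².

9.19 × 10^-12 m²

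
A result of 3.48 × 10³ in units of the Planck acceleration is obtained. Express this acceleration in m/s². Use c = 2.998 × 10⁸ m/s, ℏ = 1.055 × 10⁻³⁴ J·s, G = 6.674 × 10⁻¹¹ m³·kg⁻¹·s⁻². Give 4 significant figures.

1.935 × 10⁵⁵ m/s²

One Planck acceleration: a_P = √(c⁷/(ℏG)) = 5.560 × 10⁵¹ m/s².
3.48 × 10³ × 5.560 × 10⁵¹ m/s² = 1.935 × 10⁵⁵ m/s²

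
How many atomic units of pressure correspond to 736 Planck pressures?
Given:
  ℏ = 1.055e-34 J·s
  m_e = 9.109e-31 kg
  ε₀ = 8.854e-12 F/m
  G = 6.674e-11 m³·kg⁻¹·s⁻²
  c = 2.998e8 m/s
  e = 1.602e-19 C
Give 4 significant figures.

1.164e103

Planck pressure: p_P = c⁷/(ℏG²) = 4.632e113 Pa
atomic unit of pressure: P_au = E_h/a₀³ = m_e⁴e¹⁰/((4πε₀)⁵ℏ⁸) = 2.929e13 Pa
736 × 4.632e113 / 2.929e13 = 1.164e103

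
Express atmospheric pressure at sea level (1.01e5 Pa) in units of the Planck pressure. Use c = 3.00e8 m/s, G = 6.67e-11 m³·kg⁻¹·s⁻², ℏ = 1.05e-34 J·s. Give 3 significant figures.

Planck pressure: p_P = c⁷/(ℏG²) = 4.68e113 Pa.
1.01e5 / 4.68e113 = 2.16e-109

2.16e-109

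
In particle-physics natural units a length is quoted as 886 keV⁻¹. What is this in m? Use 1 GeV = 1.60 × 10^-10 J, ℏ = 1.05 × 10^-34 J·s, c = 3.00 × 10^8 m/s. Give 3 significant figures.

A length is [E]⁻¹ in ℏ=c=1; restore one factor of ℏc.
1 GeV⁻¹ → ℏc × (1 GeV in J)⁻¹ = 1.97 × 10^-16 m.
Convert the energy scale: 886 keV⁻¹ = 8.86 × 10^8 GeV⁻¹.
Result: 8.86 × 10^8 × 1.97 × 10^-16 = 1.74 × 10^-7 m.

1.74 × 10^-7 m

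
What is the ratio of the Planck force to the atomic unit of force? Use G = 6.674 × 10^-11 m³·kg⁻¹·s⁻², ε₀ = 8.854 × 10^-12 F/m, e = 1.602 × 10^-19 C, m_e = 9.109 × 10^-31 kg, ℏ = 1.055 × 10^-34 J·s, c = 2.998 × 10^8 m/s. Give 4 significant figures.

Planck force: F_P = c⁴/G = 1.210 × 10^44 N
atomic unit of force: F_au = E_h/a₀ = m_e²e⁶/((4πε₀)³ℏ⁴) = 8.220 × 10^-8 N
ratio = 1.210 × 10^44 / 8.220 × 10^-8 = 1.473 × 10^51

1.473 × 10^51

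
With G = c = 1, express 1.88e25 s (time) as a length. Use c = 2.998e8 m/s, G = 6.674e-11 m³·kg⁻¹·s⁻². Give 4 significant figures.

5.636e33 m

Time → length via c.
1.88e25 s × (c) = 5.636e33 m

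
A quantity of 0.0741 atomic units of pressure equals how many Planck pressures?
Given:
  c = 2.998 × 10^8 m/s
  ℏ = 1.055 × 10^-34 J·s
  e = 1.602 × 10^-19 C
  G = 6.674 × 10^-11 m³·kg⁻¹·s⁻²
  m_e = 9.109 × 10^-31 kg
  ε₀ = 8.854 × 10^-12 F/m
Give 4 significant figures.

atomic unit of pressure: P_au = E_h/a₀³ = m_e⁴e¹⁰/((4πε₀)⁵ℏ⁸) = 2.929 × 10^13 Pa
Planck pressure: p_P = c⁷/(ℏG²) = 4.632 × 10^113 Pa
0.0741 × 2.929 × 10^13 / 4.632 × 10^113 = 4.686 × 10^-102

4.686 × 10^-102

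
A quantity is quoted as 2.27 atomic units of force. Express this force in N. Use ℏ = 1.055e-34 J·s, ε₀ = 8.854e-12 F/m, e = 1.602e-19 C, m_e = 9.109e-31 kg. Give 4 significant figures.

1.866e-7 N

One atomic unit of force: F_au = E_h/a₀ = m_e²e⁶/((4πε₀)³ℏ⁴) = 8.220e-8 N.
2.27 × 8.220e-8 N = 1.866e-7 N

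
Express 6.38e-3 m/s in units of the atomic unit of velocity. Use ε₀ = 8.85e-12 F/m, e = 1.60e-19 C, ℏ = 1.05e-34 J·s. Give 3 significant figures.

2.91e-9

atomic unit of velocity: v_au = e²/(4πε₀ℏ) = 2.19e6 m/s.
6.38e-3 / 2.19e6 = 2.91e-9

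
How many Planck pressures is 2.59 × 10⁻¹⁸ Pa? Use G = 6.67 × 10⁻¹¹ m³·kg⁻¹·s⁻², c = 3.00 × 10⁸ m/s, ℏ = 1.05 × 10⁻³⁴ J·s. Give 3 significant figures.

Planck pressure: p_P = c⁷/(ℏG²) = 4.68 × 10¹¹³ Pa.
2.59 × 10⁻¹⁸ / 4.68 × 10¹¹³ = 5.53 × 10⁻¹³²

5.53 × 10⁻¹³²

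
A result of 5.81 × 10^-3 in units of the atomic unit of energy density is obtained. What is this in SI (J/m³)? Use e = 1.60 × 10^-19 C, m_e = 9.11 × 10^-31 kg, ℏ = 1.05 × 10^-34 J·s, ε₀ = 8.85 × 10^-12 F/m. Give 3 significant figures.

1.75 × 10^11 J/m³

One atomic unit of energy density: u_au = E_h/a₀³ = m_e⁴e¹⁰/((4πε₀)⁵ℏ⁸) = 3.01 × 10^13 J/m³.
5.81 × 10^-3 × 3.01 × 10^13 J/m³ = 1.75 × 10^11 J/m³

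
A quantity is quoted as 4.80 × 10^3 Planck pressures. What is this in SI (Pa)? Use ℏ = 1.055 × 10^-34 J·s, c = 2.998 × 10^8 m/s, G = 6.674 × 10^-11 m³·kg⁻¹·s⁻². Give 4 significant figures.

2.224 × 10^117 Pa

One Planck pressure: p_P = c⁷/(ℏG²) = 4.632 × 10^113 Pa.
4.80 × 10^3 × 4.632 × 10^113 Pa = 2.224 × 10^117 Pa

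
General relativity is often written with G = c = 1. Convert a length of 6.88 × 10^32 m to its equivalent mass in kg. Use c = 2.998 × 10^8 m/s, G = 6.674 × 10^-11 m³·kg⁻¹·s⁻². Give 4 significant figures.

9.265 × 10^59 kg

Length → mass via c²/G.
6.88 × 10^32 m × (c²/G) = 9.265 × 10^59 kg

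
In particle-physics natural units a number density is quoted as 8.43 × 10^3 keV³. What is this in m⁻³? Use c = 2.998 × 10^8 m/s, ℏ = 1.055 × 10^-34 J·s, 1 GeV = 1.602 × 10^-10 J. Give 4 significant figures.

Number density is [L]⁻³ = [E]³/(ℏc)³.
1 GeV³ → 1/(ℏc)³ × (1 GeV in J)³ = 1.299 × 10^47 m⁻³.
Convert the energy scale: 8.43 × 10^3 keV³ = 8.43 × 10^-15 GeV³.
Result: 8.43 × 10^-15 × 1.299 × 10^47 = 1.095 × 10^33 m⁻³.

1.095 × 10^33 m⁻³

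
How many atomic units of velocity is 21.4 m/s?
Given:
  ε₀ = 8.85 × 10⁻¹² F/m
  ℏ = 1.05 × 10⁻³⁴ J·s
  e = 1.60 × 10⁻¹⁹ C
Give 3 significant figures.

atomic unit of velocity: v_au = e²/(4πε₀ℏ) = 2.19 × 10⁶ m/s.
21.4 / 2.19 × 10⁶ = 9.76 × 10⁻⁶

9.76 × 10⁻⁶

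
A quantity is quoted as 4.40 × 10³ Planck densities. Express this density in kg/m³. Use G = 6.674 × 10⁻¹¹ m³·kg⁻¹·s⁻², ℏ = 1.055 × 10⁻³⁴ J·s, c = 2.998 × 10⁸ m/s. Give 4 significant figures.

2.268 × 10¹⁰⁰ kg/m³

One Planck density: ρ_P = c⁵/(ℏG²) = 5.154 × 10⁹⁶ kg/m³.
4.40 × 10³ × 5.154 × 10⁹⁶ kg/m³ = 2.268 × 10¹⁰⁰ kg/m³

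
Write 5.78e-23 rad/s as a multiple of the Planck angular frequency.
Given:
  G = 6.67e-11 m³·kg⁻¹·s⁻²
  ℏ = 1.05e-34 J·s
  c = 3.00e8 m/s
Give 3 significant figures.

Planck angular frequency: ω_P = √(c⁵/(ℏG)) = 1.86e43 rad/s.
5.78e-23 / 1.86e43 = 3.10e-66

3.10e-66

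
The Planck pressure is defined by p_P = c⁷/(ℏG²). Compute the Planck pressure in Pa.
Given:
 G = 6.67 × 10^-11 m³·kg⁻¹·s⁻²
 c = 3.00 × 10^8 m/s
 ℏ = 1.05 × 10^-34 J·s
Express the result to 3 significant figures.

4.68 × 10^113 Pa

p_P = c⁷/(ℏG²)
  = 2.19 × 10^59 / 4.67 × 10^-55
  = 4.68 × 10^113 Pa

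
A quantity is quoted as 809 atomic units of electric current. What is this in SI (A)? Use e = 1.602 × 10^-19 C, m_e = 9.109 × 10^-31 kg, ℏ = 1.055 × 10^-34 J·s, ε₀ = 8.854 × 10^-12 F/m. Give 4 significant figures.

5.349 A

One atomic unit of electric current: I_au = e E_h/ℏ = m_e e⁵/((4πε₀)²ℏ³) = 6.612 × 10^-3 A.
809 × 6.612 × 10^-3 A = 5.349 A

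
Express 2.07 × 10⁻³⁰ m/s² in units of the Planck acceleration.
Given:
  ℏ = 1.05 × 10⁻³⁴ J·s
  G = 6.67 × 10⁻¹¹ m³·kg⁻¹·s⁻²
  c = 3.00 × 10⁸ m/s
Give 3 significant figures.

3.70 × 10⁻⁸²

Planck acceleration: a_P = √(c⁷/(ℏG)) = 5.59 × 10⁵¹ m/s².
2.07 × 10⁻³⁰ / 5.59 × 10⁵¹ = 3.70 × 10⁻⁸²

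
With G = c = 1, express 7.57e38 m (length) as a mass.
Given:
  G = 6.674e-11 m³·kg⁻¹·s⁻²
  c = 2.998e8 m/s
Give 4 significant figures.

1.019e66 kg

Length → mass via c²/G.
7.57e38 m × (c²/G) = 1.019e66 kg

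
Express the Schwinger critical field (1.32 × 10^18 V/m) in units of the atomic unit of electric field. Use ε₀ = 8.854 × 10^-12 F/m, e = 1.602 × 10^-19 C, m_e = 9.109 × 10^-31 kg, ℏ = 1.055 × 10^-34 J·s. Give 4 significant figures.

2.573 × 10^6

atomic unit of electric field: E_au = E_h/(e a₀) = m_e²e⁵/((4πε₀)³ℏ⁴) = 5.131 × 10^11 V/m.
1.32 × 10^18 / 5.131 × 10^11 = 2.573 × 10^6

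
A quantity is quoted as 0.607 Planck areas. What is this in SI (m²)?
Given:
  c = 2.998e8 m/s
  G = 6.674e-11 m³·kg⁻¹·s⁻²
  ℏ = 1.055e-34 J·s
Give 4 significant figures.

One Planck area: A_P = ℏG/c³ = 2.613e-70 m².
0.607 × 2.613e-70 m² = 1.586e-70 m²

1.586e-70 m²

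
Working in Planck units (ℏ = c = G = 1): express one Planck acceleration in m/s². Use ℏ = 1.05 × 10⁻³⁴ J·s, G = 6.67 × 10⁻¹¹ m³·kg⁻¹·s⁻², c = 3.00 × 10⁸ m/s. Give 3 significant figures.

From ℏ = c = G = 1 the acceleration scale is a_P = √(c⁷/(ℏG)).
  = √(3.12 × 10¹⁰³)
  = 5.59 × 10⁵¹ m/s²

5.59 × 10⁵¹ m/s²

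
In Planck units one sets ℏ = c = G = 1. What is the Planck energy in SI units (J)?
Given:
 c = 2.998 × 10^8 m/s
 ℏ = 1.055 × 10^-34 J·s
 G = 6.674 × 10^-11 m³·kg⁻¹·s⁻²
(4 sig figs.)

1.957 × 10^9 J

E_P = √(ℏc⁵/G)
  = √(3.828 × 10^18)
  = 1.957 × 10^9 J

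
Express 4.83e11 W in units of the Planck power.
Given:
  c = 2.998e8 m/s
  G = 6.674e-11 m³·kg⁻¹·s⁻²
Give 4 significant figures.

Planck power: P_P = c⁵/G = 3.629e52 W.
4.83e11 / 3.629e52 = 1.331e-41

1.331e-41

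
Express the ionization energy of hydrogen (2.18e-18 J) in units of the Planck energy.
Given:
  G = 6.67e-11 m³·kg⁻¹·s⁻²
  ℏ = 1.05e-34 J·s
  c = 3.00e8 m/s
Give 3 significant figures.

Planck energy: E_P = √(ℏc⁵/G) = 1.96e9 J.
2.18e-18 / 1.96e9 = 1.11e-27

1.11e-27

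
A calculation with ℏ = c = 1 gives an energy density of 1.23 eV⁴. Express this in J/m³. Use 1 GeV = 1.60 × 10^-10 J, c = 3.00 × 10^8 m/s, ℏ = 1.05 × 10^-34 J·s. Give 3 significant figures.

[E]/[L]³ = [E]⁴/(ℏc)³; restore (ℏc)⁻³.
1 GeV⁴ → 1/(ℏc)³ × (1 GeV in J)⁴ = 2.10 × 10^37 J/m³.
Convert the energy scale: 1.23 eV⁴ = 1.23 × 10^-36 GeV⁴.
Result: 1.23 × 10^-36 × 2.10 × 10^37 = 25.8 J/m³.

25.8 J/m³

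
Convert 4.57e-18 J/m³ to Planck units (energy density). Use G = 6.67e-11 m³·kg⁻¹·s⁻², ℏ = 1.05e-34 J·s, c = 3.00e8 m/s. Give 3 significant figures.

9.76e-132

Planck energy density: u_P = c⁷/(ℏG²) = 4.68e113 J/m³.
4.57e-18 / 4.68e113 = 9.76e-132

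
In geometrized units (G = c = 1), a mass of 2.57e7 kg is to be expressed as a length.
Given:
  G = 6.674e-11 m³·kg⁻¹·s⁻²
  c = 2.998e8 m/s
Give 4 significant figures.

1.908e-20 m

In G = c = 1 units mass has dimensions of length; the conversion factor is G/c².
2.57e7 kg × (G/c²) = 1.908e-20 m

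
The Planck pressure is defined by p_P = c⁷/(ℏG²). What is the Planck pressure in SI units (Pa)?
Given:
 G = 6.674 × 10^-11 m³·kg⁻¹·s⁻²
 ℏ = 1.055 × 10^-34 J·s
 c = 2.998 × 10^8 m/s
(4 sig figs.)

4.632 × 10^113 Pa

p_P = c⁷/(ℏG²)
  = 2.177 × 10^59 / 4.699 × 10^-55
  = 4.632 × 10^113 Pa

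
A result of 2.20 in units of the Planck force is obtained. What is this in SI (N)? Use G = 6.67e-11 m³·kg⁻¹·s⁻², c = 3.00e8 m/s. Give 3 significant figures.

2.67e44 N

One Planck force: F_P = c⁴/G = 1.21e44 N.
2.20 × 1.21e44 N = 2.67e44 N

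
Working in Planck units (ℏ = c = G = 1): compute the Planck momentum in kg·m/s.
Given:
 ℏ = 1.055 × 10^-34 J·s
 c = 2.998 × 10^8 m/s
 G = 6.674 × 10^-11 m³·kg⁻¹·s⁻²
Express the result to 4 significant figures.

The unique combination of the constants set to 1 with dimensions of momentum is p_P = √(ℏc³/G).
  = √(42.60)
  = 6.527 kg·m/s

6.527 kg·m/s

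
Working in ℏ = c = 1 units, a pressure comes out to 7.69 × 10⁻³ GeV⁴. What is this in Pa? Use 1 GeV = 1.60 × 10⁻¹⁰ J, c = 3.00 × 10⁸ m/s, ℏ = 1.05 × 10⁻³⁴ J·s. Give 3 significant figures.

Pressure is [E]/[L]³ = [E]⁴/(ℏc)³.
1 GeV⁴ → 1/(ℏc)³ × (1 GeV in J)⁴ = 2.10 × 10³⁷ Pa.
Result: 7.69 × 10⁻³ × 2.10 × 10³⁷ = 1.61 × 10³⁵ Pa.

1.61 × 10³⁵ Pa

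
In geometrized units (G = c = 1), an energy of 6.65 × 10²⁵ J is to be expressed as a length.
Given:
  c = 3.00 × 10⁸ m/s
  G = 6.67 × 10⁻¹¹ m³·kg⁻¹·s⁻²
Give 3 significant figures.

5.48 × 10⁻¹⁹ m

Energy → length via G/c⁴.
6.65 × 10²⁵ J × (G/c⁴) = 5.48 × 10⁻¹⁹ m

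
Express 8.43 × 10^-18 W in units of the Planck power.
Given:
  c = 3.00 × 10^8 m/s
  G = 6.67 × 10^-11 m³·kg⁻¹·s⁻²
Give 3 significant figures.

Planck power: P_P = c⁵/G = 3.64 × 10^52 W.
8.43 × 10^-18 / 3.64 × 10^52 = 2.31 × 10^-70

2.31 × 10^-70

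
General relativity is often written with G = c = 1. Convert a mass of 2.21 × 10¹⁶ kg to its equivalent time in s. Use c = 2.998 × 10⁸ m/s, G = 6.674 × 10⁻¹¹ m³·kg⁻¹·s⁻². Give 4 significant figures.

Mass → time via G/c³.
2.21 × 10¹⁶ kg × (G/c³) = 5.474 × 10⁻²⁰ s

5.474 × 10⁻²⁰ s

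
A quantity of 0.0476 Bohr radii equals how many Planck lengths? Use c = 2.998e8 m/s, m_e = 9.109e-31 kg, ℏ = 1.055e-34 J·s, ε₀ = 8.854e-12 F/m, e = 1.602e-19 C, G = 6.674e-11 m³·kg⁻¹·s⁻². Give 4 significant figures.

1.560e23

Bohr radius: a₀ = 4πε₀ℏ²/(m_e e²) = 5.297e-11 m
Planck length: ℓ_P = √(ℏG/c³) = 1.616e-35 m
0.0476 × 5.297e-11 / 1.616e-35 = 1.560e23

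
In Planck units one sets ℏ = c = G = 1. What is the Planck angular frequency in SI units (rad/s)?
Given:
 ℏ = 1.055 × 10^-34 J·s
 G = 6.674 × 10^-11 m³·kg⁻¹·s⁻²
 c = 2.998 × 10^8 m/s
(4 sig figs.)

ω_P = √(c⁵/(ℏG))
  = √(3.440 × 10^86)
  = 1.855 × 10^43 rad/s

1.855 × 10^43 rad/s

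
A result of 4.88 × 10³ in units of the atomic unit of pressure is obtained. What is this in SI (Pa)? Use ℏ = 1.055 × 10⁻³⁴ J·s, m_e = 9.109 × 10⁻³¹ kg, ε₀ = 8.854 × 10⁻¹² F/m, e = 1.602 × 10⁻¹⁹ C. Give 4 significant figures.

One atomic unit of pressure: P_au = E_h/a₀³ = m_e⁴e¹⁰/((4πε₀)⁵ℏ⁸) = 2.929 × 10¹³ Pa.
4.88 × 10³ × 2.929 × 10¹³ Pa = 1.429 × 10¹⁷ Pa

1.429 × 10¹⁷ Pa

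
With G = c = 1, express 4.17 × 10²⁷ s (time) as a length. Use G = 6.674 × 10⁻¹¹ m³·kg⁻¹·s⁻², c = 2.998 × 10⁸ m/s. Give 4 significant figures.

Time → length via c.
4.17 × 10²⁷ s × (c) = 1.250 × 10³⁶ m

1.250 × 10³⁶ m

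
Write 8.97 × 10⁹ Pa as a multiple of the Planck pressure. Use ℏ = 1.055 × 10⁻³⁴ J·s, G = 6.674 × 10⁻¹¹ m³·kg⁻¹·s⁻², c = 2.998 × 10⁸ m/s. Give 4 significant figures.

1.936 × 10⁻¹⁰⁴

Planck pressure: p_P = c⁷/(ℏG²) = 4.632 × 10¹¹³ Pa.
8.97 × 10⁹ / 4.632 × 10¹¹³ = 1.936 × 10⁻¹⁰⁴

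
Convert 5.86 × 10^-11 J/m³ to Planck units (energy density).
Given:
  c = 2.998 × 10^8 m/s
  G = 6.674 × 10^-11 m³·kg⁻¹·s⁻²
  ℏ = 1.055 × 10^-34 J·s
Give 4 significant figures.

Planck energy density: u_P = c⁷/(ℏG²) = 4.632 × 10^113 J/m³.
5.86 × 10^-11 / 4.632 × 10^113 = 1.265 × 10^-124

1.265 × 10^-124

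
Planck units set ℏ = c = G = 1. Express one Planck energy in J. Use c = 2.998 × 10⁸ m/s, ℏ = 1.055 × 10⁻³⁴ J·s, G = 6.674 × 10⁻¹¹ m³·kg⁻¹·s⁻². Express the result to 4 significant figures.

1.957 × 10⁹ J

Dimensional analysis gives E_P = √(ℏc⁵/G).
  = √(3.828 × 10¹⁸)
  = 1.957 × 10⁹ J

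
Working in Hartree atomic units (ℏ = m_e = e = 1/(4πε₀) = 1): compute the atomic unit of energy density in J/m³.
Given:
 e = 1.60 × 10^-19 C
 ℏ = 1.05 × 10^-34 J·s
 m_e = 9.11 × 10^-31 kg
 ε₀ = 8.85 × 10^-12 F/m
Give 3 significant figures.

From ℏ = m_e = e = 1/(4πε₀) = 1 the energy density scale is u_au = E_h/a₀³ = m_e⁴e¹⁰/((4πε₀)⁵ℏ⁸).
E_h = 4.38 × 10^-18 J
a₀ = 5.26 × 10^-11 m
E_h/a₀³ = 3.01 × 10^13 J/m³

3.01 × 10^13 J/m³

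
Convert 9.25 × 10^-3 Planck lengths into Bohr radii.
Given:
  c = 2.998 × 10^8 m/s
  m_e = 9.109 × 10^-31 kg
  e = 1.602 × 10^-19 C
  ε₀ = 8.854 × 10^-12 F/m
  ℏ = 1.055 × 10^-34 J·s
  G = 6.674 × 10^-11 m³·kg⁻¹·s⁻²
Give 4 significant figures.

2.823 × 10^-27

Planck length: ℓ_P = √(ℏG/c³) = 1.616 × 10^-35 m
Bohr radius: a₀ = 4πε₀ℏ²/(m_e e²) = 5.297 × 10^-11 m
9.25 × 10^-3 × 1.616 × 10^-35 / 5.297 × 10^-11 = 2.823 × 10^-27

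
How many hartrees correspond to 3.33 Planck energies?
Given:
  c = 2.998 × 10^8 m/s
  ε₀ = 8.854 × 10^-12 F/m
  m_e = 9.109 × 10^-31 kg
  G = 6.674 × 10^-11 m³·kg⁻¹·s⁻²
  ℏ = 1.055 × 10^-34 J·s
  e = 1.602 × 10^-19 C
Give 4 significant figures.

1.496 × 10^27

Planck energy: E_P = √(ℏc⁵/G) = 1.957 × 10^9 J
hartree: E_h = m_e e⁴/(4πε₀ℏ)² = 4.354 × 10^-18 J
3.33 × 1.957 × 10^9 / 4.354 × 10^-18 = 1.496 × 10^27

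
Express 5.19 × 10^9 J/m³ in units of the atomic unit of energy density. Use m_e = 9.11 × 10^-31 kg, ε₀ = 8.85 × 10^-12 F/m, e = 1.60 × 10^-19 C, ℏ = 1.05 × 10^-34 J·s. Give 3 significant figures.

1.72 × 10^-4

atomic unit of energy density: u_au = E_h/a₀³ = m_e⁴e¹⁰/((4πε₀)⁵ℏ⁸) = 3.01 × 10^13 J/m³.
5.19 × 10^9 / 3.01 × 10^13 = 1.72 × 10^-4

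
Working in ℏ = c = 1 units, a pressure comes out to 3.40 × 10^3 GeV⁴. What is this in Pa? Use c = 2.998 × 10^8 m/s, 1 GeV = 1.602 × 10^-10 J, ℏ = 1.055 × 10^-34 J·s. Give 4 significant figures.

7.077 × 10^40 Pa

Pressure is [E]/[L]³ = [E]⁴/(ℏc)³.
1 GeV⁴ → 1/(ℏc)³ × (1 GeV in J)⁴ = 2.082 × 10^37 Pa.
Result: 3.40 × 10^3 × 2.082 × 10^37 = 7.077 × 10^40 Pa.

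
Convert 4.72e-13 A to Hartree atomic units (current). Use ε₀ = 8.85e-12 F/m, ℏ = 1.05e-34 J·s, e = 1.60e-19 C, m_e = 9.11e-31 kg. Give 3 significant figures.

7.07e-11

atomic unit of electric current: I_au = e E_h/ℏ = m_e e⁵/((4πε₀)²ℏ³) = 6.67e-3 A.
4.72e-13 / 6.67e-3 = 7.07e-11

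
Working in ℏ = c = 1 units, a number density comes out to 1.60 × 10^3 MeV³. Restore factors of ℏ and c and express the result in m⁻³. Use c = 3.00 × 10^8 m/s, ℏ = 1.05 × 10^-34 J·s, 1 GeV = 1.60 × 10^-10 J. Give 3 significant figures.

Number density is [L]⁻³ = [E]³/(ℏc)³.
1 GeV³ → 1/(ℏc)³ × (1 GeV in J)³ = 1.31 × 10^47 m⁻³.
Convert the energy scale: 1.60 × 10^3 MeV³ = 1.60 × 10^-6 GeV³.
Result: 1.60 × 10^-6 × 1.31 × 10^47 = 2.10 × 10^41 m⁻³.

2.10 × 10^41 m⁻³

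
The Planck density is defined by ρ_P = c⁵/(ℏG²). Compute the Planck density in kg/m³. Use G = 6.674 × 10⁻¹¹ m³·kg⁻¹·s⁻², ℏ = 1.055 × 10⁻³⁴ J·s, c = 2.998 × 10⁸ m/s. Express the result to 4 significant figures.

5.154 × 10⁹⁶ kg/m³

ρ_P = c⁵/(ℏG²)
  = 2.422 × 10⁴² / 4.699 × 10⁻⁵⁵
  = 5.154 × 10⁹⁶ kg/m³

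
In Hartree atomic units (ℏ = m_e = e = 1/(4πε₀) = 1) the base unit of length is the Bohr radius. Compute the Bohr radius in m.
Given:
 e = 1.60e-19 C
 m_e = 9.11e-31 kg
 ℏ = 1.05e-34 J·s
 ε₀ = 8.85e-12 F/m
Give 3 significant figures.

5.26e-11 m

a₀ = 4πε₀ℏ²/(m_e e²)
  = 1.23e-78 / 2.33e-68
  = 5.26e-11 m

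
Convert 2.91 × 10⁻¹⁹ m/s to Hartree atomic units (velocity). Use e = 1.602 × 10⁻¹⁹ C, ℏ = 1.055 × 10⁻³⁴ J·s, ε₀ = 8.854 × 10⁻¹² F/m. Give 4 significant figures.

1.331 × 10⁻²⁵

atomic unit of velocity: v_au = e²/(4πε₀ℏ) = 2.186 × 10⁶ m/s.
2.91 × 10⁻¹⁹ / 2.186 × 10⁶ = 1.331 × 10⁻²⁵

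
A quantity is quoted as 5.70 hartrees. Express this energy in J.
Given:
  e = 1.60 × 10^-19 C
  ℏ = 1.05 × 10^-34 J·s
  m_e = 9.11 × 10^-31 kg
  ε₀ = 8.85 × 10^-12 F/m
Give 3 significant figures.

One hartree: E_h = m_e e⁴/(4πε₀ℏ)² = 4.38 × 10^-18 J.
5.70 × 4.38 × 10^-18 J = 2.50 × 10^-17 J

2.50 × 10^-17 J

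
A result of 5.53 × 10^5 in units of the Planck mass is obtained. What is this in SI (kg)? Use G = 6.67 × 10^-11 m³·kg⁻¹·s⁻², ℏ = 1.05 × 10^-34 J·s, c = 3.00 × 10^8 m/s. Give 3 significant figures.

0.0120 kg

One Planck mass: m_P = √(ℏc/G) = 2.17 × 10^-8 kg.
5.53 × 10^5 × 2.17 × 10^-8 kg = 0.0120 kg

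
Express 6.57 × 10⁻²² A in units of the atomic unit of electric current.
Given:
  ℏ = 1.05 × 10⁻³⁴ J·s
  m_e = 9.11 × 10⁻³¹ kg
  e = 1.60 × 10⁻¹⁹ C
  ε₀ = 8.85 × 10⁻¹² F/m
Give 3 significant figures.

9.85 × 10⁻²⁰

atomic unit of electric current: I_au = e E_h/ℏ = m_e e⁵/((4πε₀)²ℏ³) = 6.67 × 10⁻³ A.
6.57 × 10⁻²² / 6.67 × 10⁻³ = 9.85 × 10⁻²⁰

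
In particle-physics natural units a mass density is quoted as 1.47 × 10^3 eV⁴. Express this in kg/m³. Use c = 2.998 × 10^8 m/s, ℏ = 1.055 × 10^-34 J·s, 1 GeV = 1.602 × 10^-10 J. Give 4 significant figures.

3.404 × 10^-13 kg/m³

Mass density is [E]/(c²[L]³) = [E]⁴/(ℏ³c⁵).
1 GeV⁴ → 1/(ℏ³c⁵) × (1 GeV in J)⁴ = 2.316 × 10^20 kg/m³.
Convert the energy scale: 1.47 × 10^3 eV⁴ = 1.47 × 10^-33 GeV⁴.
Result: 1.47 × 10^-33 × 2.316 × 10^20 = 3.404 × 10^-13 kg/m³.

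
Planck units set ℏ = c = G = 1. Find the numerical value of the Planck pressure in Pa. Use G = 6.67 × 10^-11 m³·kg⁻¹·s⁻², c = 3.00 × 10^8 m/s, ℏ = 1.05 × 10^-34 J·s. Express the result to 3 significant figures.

4.68 × 10^113 Pa

Dimensional analysis gives p_P = c⁷/(ℏG²).
  = 2.19 × 10^59 / 4.67 × 10^-55
  = 4.68 × 10^113 Pa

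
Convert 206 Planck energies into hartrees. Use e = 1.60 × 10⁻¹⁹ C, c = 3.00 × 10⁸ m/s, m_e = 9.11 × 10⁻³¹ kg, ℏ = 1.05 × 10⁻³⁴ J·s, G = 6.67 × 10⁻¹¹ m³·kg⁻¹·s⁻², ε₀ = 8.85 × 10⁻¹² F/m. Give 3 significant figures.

9.20 × 10²⁸

Planck energy: E_P = √(ℏc⁵/G) = 1.96 × 10⁹ J
hartree: E_h = m_e e⁴/(4πε₀ℏ)² = 4.38 × 10⁻¹⁸ J
206 × 1.96 × 10⁹ / 4.38 × 10⁻¹⁸ = 9.20 × 10²⁸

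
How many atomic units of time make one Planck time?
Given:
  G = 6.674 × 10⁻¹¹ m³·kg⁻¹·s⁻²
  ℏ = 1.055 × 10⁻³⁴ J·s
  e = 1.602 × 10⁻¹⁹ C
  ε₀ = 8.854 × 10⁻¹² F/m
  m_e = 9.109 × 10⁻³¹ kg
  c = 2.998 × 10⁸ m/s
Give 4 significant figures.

Planck time: t_P = √(ℏG/c⁵) = 5.392 × 10⁻⁴⁴ s
atomic unit of time: τ_au = (4πε₀)²ℏ³/(m_e e⁴) = 2.423 × 10⁻¹⁷ s
ratio = 5.392 × 10⁻⁴⁴ / 2.423 × 10⁻¹⁷ = 2.225 × 10⁻²⁷

2.225 × 10⁻²⁷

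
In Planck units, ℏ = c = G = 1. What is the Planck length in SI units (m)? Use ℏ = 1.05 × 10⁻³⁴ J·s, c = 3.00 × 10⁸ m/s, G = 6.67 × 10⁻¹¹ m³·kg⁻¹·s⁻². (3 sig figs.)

1.61 × 10⁻³⁵ m

Dimensional analysis gives ℓ_P = √(ℏG/c³).
  = √(2.59 × 10⁻⁷⁰)
  = 1.61 × 10⁻³⁵ m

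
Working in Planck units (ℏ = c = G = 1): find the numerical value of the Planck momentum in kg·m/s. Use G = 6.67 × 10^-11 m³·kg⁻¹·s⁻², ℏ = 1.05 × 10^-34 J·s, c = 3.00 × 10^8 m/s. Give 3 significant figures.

6.52 kg·m/s

The unique combination of the constants set to 1 with dimensions of momentum is p_P = √(ℏc³/G).
  = √(42.5)
  = 6.52 kg·m/s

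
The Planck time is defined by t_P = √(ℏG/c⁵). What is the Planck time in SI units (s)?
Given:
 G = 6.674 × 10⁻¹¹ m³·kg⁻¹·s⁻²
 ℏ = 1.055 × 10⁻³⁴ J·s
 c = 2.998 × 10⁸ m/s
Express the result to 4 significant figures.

5.392 × 10⁻⁴⁴ s

t_P = √(ℏG/c⁵)
  = √(2.907 × 10⁻⁸⁷)
  = 5.392 × 10⁻⁴⁴ s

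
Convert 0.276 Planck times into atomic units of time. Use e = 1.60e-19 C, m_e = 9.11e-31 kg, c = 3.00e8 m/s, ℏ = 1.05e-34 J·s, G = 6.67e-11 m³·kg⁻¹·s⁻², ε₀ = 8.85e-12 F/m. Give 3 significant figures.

Planck time: t_P = √(ℏG/c⁵) = 5.37e-44 s
atomic unit of time: τ_au = (4πε₀)²ℏ³/(m_e e⁴) = 2.40e-17 s
0.276 × 5.37e-44 / 2.40e-17 = 6.18e-28

6.18e-28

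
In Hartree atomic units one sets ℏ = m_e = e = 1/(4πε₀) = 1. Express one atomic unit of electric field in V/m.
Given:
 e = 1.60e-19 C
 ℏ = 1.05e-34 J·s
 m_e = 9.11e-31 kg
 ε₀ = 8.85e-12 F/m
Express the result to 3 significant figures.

E_au = E_h/(e a₀) = m_e²e⁵/((4πε₀)³ℏ⁴)
E_h = 4.38e-18 J
a₀ = 5.26e-11 m
E_h/(e·a₀) = 5.20e11 V/m

5.20e11 V/m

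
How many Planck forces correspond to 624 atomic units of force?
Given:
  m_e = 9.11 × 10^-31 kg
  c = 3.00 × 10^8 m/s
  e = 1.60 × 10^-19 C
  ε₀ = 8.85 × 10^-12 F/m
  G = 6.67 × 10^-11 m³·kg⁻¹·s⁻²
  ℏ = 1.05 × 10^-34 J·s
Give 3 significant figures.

atomic unit of force: F_au = E_h/a₀ = m_e²e⁶/((4πε₀)³ℏ⁴) = 8.33 × 10^-8 N
Planck force: F_P = c⁴/G = 1.21 × 10^44 N
624 × 8.33 × 10^-8 / 1.21 × 10^44 = 4.28 × 10^-49

4.28 × 10^-49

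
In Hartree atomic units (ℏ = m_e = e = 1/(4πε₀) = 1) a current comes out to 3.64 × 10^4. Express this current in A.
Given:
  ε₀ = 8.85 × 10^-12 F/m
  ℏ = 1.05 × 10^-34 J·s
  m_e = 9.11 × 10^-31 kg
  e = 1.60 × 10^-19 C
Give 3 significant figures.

One atomic unit of electric current: I_au = e E_h/ℏ = m_e e⁵/((4πε₀)²ℏ³) = 6.67 × 10^-3 A.
3.64 × 10^4 × 6.67 × 10^-3 A = 243 A

243 A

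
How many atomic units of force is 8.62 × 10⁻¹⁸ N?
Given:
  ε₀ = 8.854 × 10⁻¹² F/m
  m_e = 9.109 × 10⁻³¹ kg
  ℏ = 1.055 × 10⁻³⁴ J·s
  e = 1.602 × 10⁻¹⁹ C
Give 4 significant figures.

atomic unit of force: F_au = E_h/a₀ = m_e²e⁶/((4πε₀)³ℏ⁴) = 8.220 × 10⁻⁸ N.
8.62 × 10⁻¹⁸ / 8.220 × 10⁻⁸ = 1.049 × 10⁻¹⁰

1.049 × 10⁻¹⁰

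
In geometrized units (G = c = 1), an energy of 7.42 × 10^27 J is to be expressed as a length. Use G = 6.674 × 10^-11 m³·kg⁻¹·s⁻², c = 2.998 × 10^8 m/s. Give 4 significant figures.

6.130 × 10^-17 m

Energy → length via G/c⁴.
7.42 × 10^27 J × (G/c⁴) = 6.130 × 10^-17 m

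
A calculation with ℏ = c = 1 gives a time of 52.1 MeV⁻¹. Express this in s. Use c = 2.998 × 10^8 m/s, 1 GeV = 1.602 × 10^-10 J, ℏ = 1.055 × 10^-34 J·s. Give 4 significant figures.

A time is [E]⁻¹ in ℏ=c=1; restore one factor of ℏ.
1 GeV⁻¹ → ℏ × (1 GeV in J)⁻¹ = 6.586 × 10^-25 s.
Convert the energy scale: 52.1 MeV⁻¹ = 5.21 × 10^4 GeV⁻¹.
Result: 5.21 × 10^4 × 6.586 × 10^-25 = 3.431 × 10^-20 s.

3.431 × 10^-20 s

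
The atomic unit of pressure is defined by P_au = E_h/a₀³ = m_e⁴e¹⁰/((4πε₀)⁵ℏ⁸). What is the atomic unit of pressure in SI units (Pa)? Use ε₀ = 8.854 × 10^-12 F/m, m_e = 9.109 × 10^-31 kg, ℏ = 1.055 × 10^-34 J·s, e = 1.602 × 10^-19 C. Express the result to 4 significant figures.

2.929 × 10^13 Pa

P_au = E_h/a₀³ = m_e⁴e¹⁰/((4πε₀)⁵ℏ⁸)
E_h = 4.354 × 10^-18 J
a₀ = 5.297 × 10^-11 m
E_h/a₀³ = 2.929 × 10^13 Pa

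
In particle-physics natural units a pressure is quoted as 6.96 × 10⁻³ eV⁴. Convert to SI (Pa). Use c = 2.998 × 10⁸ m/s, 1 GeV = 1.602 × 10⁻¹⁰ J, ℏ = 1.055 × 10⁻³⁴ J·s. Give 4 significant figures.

Pressure is [E]/[L]³ = [E]⁴/(ℏc)³.
1 GeV⁴ → 1/(ℏc)³ × (1 GeV in J)⁴ = 2.082 × 10³⁷ Pa.
Convert the energy scale: 6.96 × 10⁻³ eV⁴ = 6.96 × 10⁻³⁹ GeV⁴.
Result: 6.96 × 10⁻³⁹ × 2.082 × 10³⁷ = 0.1449 Pa.

0.1449 Pa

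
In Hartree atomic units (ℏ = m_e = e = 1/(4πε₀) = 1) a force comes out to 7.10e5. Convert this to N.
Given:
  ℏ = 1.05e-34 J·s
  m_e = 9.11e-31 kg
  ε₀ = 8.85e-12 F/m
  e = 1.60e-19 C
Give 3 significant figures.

One atomic unit of force: F_au = E_h/a₀ = m_e²e⁶/((4πε₀)³ℏ⁴) = 8.33e-8 N.
7.10e5 × 8.33e-8 N = 0.0591 N

0.0591 N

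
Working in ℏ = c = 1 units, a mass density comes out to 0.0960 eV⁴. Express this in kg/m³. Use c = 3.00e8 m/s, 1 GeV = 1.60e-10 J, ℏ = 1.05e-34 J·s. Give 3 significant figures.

2.24e-17 kg/m³

Mass density is [E]/(c²[L]³) = [E]⁴/(ℏ³c⁵).
1 GeV⁴ → 1/(ℏ³c⁵) × (1 GeV in J)⁴ = 2.33e20 kg/m³.
Convert the energy scale: 0.0960 eV⁴ = 9.60e-38 GeV⁴.
Result: 9.60e-38 × 2.33e20 = 2.24e-17 kg/m³.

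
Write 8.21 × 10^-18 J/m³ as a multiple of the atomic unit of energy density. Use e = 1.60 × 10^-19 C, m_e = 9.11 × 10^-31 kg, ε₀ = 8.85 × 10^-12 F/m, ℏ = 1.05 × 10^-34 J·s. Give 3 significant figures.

2.72 × 10^-31

atomic unit of energy density: u_au = E_h/a₀³ = m_e⁴e¹⁰/((4πε₀)⁵ℏ⁸) = 3.01 × 10^13 J/m³.
8.21 × 10^-18 / 3.01 × 10^13 = 2.72 × 10^-31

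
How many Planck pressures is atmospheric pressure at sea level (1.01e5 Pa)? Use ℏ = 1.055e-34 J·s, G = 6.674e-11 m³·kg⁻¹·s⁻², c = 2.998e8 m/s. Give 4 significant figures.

2.180e-109

Planck pressure: p_P = c⁷/(ℏG²) = 4.632e113 Pa.
1.01e5 / 4.632e113 = 2.180e-109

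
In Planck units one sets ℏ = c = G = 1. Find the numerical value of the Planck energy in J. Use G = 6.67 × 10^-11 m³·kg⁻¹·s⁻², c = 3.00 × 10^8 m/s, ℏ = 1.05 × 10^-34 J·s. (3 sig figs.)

E_P = √(ℏc⁵/G)
  = √(3.83 × 10^18)
  = 1.96 × 10^9 J

1.96 × 10^9 J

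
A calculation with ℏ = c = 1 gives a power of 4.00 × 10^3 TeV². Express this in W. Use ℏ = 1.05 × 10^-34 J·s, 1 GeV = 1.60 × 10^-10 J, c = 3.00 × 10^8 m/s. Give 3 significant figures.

Power is [E]/[T] = [E]²/ℏ.
1 GeV² → 1/ℏ × (1 GeV in J)² = 2.44 × 10^14 W.
Convert the energy scale: 4.00 × 10^3 TeV² = 4.00 × 10^9 GeV².
Result: 4.00 × 10^9 × 2.44 × 10^14 = 9.75 × 10^23 W.

9.75 × 10^23 W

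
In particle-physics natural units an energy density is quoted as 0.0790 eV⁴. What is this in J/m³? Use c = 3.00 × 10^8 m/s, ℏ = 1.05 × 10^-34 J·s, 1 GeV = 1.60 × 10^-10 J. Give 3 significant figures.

1.66 J/m³

[E]/[L]³ = [E]⁴/(ℏc)³; restore (ℏc)⁻³.
1 GeV⁴ → 1/(ℏc)³ × (1 GeV in J)⁴ = 2.10 × 10^37 J/m³.
Convert the energy scale: 0.0790 eV⁴ = 7.90 × 10^-38 GeV⁴.
Result: 7.90 × 10^-38 × 2.10 × 10^37 = 1.66 J/m³.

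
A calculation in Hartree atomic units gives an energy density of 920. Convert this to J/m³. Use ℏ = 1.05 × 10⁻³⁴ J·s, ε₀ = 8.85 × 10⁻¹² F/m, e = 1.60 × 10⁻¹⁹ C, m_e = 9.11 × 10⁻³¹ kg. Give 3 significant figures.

One atomic unit of energy density: u_au = E_h/a₀³ = m_e⁴e¹⁰/((4πε₀)⁵ℏ⁸) = 3.01 × 10¹³ J/m³.
920 × 3.01 × 10¹³ J/m³ = 2.77 × 10¹⁶ J/m³

2.77 × 10¹⁶ J/m³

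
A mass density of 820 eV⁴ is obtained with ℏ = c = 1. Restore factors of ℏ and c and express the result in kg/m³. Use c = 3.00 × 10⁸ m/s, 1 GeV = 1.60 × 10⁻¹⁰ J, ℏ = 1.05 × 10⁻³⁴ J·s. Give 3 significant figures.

1.91 × 10⁻¹³ kg/m³

Mass density is [E]/(c²[L]³) = [E]⁴/(ℏ³c⁵).
1 GeV⁴ → 1/(ℏ³c⁵) × (1 GeV in J)⁴ = 2.33 × 10²⁰ kg/m³.
Convert the energy scale: 820 eV⁴ = 8.20 × 10⁻³⁴ GeV⁴.
Result: 8.20 × 10⁻³⁴ × 2.33 × 10²⁰ = 1.91 × 10⁻¹³ kg/m³.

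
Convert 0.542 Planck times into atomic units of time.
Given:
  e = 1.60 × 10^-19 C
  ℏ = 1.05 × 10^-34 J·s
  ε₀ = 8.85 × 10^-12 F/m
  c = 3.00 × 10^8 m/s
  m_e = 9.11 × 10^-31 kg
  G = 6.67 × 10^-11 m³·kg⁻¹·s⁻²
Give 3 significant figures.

Planck time: t_P = √(ℏG/c⁵) = 5.37 × 10^-44 s
atomic unit of time: τ_au = (4πε₀)²ℏ³/(m_e e⁴) = 2.40 × 10^-17 s
0.542 × 5.37 × 10^-44 / 2.40 × 10^-17 = 1.21 × 10^-27

1.21 × 10^-27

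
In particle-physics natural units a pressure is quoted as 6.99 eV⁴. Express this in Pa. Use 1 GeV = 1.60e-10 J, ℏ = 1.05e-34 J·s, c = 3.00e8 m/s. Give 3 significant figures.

147 Pa

Pressure is [E]/[L]³ = [E]⁴/(ℏc)³.
1 GeV⁴ → 1/(ℏc)³ × (1 GeV in J)⁴ = 2.10e37 Pa.
Convert the energy scale: 6.99 eV⁴ = 6.99e-36 GeV⁴.
Result: 6.99e-36 × 2.10e37 = 147 Pa.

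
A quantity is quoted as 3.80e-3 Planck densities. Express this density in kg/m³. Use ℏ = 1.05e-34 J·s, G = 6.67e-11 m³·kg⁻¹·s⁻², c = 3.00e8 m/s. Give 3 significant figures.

One Planck density: ρ_P = c⁵/(ℏG²) = 5.20e96 kg/m³.
3.80e-3 × 5.20e96 kg/m³ = 1.98e94 kg/m³

1.98e94 kg/m³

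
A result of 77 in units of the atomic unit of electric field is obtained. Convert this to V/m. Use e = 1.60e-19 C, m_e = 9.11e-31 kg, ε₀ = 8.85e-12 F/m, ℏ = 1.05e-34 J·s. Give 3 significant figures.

4.01e13 V/m

One atomic unit of electric field: E_au = E_h/(e a₀) = m_e²e⁵/((4πε₀)³ℏ⁴) = 5.20e11 V/m.
77 × 5.20e11 V/m = 4.01e13 V/m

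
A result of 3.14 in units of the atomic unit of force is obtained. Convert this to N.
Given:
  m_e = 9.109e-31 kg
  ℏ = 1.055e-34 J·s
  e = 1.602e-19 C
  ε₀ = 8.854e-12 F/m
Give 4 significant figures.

One atomic unit of force: F_au = E_h/a₀ = m_e²e⁶/((4πε₀)³ℏ⁴) = 8.220e-8 N.
3.14 × 8.220e-8 N = 2.581e-7 N

2.581e-7 N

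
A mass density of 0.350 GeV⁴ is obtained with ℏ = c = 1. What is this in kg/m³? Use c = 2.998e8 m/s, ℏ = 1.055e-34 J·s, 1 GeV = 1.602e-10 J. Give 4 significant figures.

8.106e19 kg/m³

Mass density is [E]/(c²[L]³) = [E]⁴/(ℏ³c⁵).
1 GeV⁴ → 1/(ℏ³c⁵) × (1 GeV in J)⁴ = 2.316e20 kg/m³.
Result: 0.350 × 2.316e20 = 8.106e19 kg/m³.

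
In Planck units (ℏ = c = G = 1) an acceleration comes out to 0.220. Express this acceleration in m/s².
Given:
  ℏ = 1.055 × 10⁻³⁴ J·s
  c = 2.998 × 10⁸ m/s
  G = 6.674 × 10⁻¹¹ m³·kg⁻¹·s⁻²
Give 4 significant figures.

One Planck acceleration: a_P = √(c⁷/(ℏG)) = 5.560 × 10⁵¹ m/s².
0.220 × 5.560 × 10⁵¹ m/s² = 1.223 × 10⁵¹ m/s²

1.223 × 10⁵¹ m/s²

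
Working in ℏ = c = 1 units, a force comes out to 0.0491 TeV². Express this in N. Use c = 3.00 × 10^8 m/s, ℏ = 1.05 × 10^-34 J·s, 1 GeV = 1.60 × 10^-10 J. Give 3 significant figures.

Force is [E]/[L] = [E]²/(ℏc); restore (ℏc)⁻¹.
1 GeV² → 1/(ℏc) × (1 GeV in J)² = 8.13 × 10^5 N.
Convert the energy scale: 0.0491 TeV² = 4.91 × 10^4 GeV².
Result: 4.91 × 10^4 × 8.13 × 10^5 = 3.99 × 10^10 N.

3.99 × 10^10 N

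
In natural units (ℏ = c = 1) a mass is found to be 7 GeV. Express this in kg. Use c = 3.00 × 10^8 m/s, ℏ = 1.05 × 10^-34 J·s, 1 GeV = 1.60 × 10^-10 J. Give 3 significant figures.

Mass is [E]/c²; divide by c².
1 GeV → 1/c² × (1 GeV in J) = 1.78 × 10^-27 kg.
Result: 7 × 1.78 × 10^-27 = 1.24 × 10^-26 kg.

1.24 × 10^-26 kg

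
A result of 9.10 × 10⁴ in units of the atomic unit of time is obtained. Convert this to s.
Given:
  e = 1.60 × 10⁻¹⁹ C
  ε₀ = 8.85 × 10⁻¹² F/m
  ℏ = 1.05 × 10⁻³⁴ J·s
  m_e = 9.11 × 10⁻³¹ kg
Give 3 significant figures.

2.18 × 10⁻¹² s

One atomic unit of time: τ_au = (4πε₀)²ℏ³/(m_e e⁴) = 2.40 × 10⁻¹⁷ s.
9.10 × 10⁴ × 2.40 × 10⁻¹⁷ s = 2.18 × 10⁻¹² s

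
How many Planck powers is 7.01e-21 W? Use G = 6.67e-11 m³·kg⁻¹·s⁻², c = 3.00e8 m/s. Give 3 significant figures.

Planck power: P_P = c⁵/G = 3.64e52 W.
7.01e-21 / 3.64e52 = 1.92e-73

1.92e-73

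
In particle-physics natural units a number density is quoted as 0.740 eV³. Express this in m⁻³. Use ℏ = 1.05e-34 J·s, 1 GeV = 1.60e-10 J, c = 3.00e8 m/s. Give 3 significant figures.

9.70e19 m⁻³

Number density is [L]⁻³ = [E]³/(ℏc)³.
1 GeV³ → 1/(ℏc)³ × (1 GeV in J)³ = 1.31e47 m⁻³.
Convert the energy scale: 0.740 eV³ = 7.40e-28 GeV³.
Result: 7.40e-28 × 1.31e47 = 9.70e19 m⁻³.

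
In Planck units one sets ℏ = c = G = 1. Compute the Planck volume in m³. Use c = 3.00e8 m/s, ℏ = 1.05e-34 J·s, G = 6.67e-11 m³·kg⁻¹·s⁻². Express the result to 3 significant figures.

4.18e-105 m³

V_P = (ℏG/c³)^(3/2)
  = √(1.75e-209)
  = 4.18e-105 m³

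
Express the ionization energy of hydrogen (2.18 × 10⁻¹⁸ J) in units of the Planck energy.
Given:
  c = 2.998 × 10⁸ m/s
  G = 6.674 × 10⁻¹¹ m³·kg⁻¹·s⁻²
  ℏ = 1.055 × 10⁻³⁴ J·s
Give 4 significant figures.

Planck energy: E_P = √(ℏc⁵/G) = 1.957 × 10⁹ J.
2.18 × 10⁻¹⁸ / 1.957 × 10⁹ = 1.114 × 10⁻²⁷

1.114 × 10⁻²⁷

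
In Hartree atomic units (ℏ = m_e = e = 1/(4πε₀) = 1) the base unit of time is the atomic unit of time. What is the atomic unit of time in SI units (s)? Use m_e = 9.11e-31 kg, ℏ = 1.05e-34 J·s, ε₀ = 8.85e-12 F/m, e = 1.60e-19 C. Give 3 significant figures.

τ_au = (4πε₀)²ℏ³/(m_e e⁴)
E_h = 4.38e-18 J
ℏ/E_h = 2.40e-17 s

2.40e-17 s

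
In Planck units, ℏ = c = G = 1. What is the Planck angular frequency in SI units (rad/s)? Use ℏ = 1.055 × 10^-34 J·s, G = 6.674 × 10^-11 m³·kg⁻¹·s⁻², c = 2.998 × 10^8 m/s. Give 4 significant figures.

Dimensional analysis gives ω_P = √(c⁵/(ℏG)).
  = √(3.440 × 10^86)
  = 1.855 × 10^43 rad/s

1.855 × 10^43 rad/s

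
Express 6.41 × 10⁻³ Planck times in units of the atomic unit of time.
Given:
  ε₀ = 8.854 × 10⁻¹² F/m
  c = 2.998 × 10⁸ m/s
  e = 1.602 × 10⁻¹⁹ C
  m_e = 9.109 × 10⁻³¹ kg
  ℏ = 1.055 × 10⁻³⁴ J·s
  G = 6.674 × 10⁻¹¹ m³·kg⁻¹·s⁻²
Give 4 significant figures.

1.426 × 10⁻²⁹

Planck time: t_P = √(ℏG/c⁵) = 5.392 × 10⁻⁴⁴ s
atomic unit of time: τ_au = (4πε₀)²ℏ³/(m_e e⁴) = 2.423 × 10⁻¹⁷ s
6.41 × 10⁻³ × 5.392 × 10⁻⁴⁴ / 2.423 × 10⁻¹⁷ = 1.426 × 10⁻²⁹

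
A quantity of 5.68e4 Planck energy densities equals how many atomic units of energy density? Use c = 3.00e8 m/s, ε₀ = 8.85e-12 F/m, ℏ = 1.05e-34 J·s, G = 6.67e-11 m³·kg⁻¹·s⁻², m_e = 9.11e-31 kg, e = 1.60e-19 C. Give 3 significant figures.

Planck energy density: u_P = c⁷/(ℏG²) = 4.68e113 J/m³
atomic unit of energy density: u_au = E_h/a₀³ = m_e⁴e¹⁰/((4πε₀)⁵ℏ⁸) = 3.01e13 J/m³
5.68e4 × 4.68e113 / 3.01e13 = 8.83e104

8.83e104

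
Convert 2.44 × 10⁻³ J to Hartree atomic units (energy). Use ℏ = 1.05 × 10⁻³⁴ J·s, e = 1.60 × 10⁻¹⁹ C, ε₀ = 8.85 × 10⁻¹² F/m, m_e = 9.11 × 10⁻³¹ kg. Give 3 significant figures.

hartree: E_h = m_e e⁴/(4πε₀ℏ)² = 4.38 × 10⁻¹⁸ J.
2.44 × 10⁻³ / 4.38 × 10⁻¹⁸ = 5.57 × 10¹⁴

5.57 × 10¹⁴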